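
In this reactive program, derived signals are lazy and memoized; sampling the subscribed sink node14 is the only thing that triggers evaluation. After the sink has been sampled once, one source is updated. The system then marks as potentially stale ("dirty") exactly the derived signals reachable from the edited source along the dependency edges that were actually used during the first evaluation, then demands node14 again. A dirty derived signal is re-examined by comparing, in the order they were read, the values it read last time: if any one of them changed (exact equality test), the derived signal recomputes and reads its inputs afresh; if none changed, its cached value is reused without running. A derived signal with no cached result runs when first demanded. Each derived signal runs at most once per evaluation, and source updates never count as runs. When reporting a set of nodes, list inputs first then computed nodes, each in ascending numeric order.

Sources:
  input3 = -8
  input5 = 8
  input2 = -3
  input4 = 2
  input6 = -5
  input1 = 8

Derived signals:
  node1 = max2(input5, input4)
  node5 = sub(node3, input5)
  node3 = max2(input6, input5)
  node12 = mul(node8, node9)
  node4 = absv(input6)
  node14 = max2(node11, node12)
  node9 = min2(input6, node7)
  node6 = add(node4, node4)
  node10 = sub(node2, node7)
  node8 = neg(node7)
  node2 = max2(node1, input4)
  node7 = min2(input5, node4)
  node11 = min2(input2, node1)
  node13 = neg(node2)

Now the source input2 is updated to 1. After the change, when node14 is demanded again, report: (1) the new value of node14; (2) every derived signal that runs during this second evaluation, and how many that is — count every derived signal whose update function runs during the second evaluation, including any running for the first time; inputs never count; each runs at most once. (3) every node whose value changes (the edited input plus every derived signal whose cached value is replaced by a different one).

First demand of the output computes:
  node1 = max2(8, 2) = 8
  node4 = absv(-5) = 5
  node7 = min2(8, 5) = 5
  node8 = neg(5) = -5
  node9 = min2(-5, 5) = -5
  node11 = min2(-3, 8) = -3
  node12 = mul(-5, -5) = 25
  node14 = max2(-3, 25) = 25

After the edit, cleaning proceeds:
  node11: a read changed (input2 -3->1) — executes, giving 1.
  node14: a read changed (node11 -3->1) — executes, giving 25 — identical to its old value.

Demanding node14 again yields 25.
2 derived signals run: node11, node14.
The nodes whose values change: input2, node11.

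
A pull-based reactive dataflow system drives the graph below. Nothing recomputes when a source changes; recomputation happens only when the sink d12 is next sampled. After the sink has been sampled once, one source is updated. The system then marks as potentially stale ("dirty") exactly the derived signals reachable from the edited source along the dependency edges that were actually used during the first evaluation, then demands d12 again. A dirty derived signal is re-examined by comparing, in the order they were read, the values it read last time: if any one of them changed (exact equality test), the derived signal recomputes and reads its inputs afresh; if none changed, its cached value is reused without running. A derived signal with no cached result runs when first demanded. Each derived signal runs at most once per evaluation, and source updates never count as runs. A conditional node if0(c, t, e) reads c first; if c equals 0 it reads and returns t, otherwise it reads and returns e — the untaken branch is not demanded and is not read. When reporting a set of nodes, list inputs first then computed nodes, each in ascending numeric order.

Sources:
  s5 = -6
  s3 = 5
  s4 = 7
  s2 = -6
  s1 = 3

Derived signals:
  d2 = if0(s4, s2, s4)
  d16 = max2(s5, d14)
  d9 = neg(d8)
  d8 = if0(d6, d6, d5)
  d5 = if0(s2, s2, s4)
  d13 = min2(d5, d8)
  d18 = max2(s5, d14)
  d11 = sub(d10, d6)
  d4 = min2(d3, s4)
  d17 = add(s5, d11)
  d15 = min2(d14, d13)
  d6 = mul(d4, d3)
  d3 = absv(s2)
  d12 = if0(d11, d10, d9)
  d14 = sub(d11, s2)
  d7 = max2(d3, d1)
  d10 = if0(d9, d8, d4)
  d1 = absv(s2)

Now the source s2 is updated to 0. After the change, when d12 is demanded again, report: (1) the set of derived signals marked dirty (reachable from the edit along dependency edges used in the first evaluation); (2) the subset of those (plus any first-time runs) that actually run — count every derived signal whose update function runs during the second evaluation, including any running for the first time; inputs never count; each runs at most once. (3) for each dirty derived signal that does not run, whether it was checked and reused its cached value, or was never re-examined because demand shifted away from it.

Marked dirty: d3, d4, d5, d6, d8, d9, d10, d11, d12.
Derived signals that run: d3, d4, d6, d8, d9, d10, d11, d12 — 8 in total.
Never re-examined (demand shifted away): d5.
Key observation: a condition flipped, so demand moved to the other branch — d5 is never re-examined.

First evaluation (everything demanded from the output):
  d3 = absv(-6) = 6
  d4 = min2(6, 7) = 6
  d5 = if0(s2=-6 -> else branch s4) = 7
  d6 = mul(6, 6) = 36
  d8 = if0(d6=36 -> else branch d5) = 7
  d9 = neg(7) = -7
  d10 = if0(d9=-7 -> else branch d4) = 6
  d11 = sub(6, 36) = -30
  d12 = if0(d11=-30 -> else branch d9) = -7

Propagation after the edit:
  d3: runs — s2 -6->0; result 0.
  d4: runs — d3 6->0; result 0.
  d5: marked dirty but never re-examined — demand shifted away from it.
  d6: runs — d4 6->0; d3 6->0; result 0.
  d8: runs — d6 36->0; result 0.
  d9: runs — d8 7->0; result 0.
  d10: runs — d9 -7->0; d4 6->0; result 0.
  d11: runs — d10 6->0; d6 36->0; result 0.
  d12: runs — d11 -30->0; d9 -7->0; result 0.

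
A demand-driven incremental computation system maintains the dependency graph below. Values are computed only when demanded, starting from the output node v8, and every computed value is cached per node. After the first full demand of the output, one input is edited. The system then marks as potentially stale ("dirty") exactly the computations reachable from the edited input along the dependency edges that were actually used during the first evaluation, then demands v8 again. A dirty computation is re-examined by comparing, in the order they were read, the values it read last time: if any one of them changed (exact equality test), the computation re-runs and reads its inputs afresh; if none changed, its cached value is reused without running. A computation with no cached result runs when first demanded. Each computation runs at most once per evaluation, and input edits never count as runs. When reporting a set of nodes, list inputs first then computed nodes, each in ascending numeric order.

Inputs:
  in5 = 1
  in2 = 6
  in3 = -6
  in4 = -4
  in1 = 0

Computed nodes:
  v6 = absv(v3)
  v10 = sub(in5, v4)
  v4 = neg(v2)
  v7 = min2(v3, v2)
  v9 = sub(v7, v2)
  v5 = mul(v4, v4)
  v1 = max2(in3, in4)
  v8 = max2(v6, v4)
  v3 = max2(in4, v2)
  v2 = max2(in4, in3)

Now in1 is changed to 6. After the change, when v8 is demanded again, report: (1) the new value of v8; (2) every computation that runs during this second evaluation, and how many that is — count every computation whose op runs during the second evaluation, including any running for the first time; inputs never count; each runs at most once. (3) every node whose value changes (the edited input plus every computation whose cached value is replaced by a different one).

New value of v8: 4.
Computations that run: none — 0 in total.
Values that change: in1.
Key observation: in1 is never demanded by the output, so the edit triggers no recomputation at all.

First evaluation (everything demanded from the output):
  v2 = max2(-4, -6) = -4
  v3 = max2(-4, -4) = -4
  v4 = neg(-4) = 4
  v6 = absv(-4) = 4
  v8 = max2(4, 4) = 4

Propagation after the edit:
  in1 feeds no computation that the output demands — nothing is marked dirty and nothing runs.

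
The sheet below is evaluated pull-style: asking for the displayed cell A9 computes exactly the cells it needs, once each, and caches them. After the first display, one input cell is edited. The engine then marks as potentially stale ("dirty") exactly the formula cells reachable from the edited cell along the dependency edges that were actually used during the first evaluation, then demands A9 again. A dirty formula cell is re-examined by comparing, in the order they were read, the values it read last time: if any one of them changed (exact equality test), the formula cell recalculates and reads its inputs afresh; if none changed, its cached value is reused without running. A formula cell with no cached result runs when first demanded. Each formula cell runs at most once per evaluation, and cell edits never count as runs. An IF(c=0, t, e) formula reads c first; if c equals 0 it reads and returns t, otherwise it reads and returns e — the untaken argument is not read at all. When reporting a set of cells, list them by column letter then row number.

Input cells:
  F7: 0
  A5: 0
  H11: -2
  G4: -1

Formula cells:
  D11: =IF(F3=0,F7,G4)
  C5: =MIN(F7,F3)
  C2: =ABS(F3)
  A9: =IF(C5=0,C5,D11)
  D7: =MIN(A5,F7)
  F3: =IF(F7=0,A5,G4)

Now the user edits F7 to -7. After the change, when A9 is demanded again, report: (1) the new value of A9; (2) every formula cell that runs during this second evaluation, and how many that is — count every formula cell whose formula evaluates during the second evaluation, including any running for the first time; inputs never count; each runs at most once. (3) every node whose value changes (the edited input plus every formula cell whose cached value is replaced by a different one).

First demand of the output computes:
  F3 = IF(F7=0: F7=0 -> then branch A5) = 0
  C5 = MIN(0, 0) = 0
  A9 = IF(C5=0: C5=0 -> then branch C5) = 0

After the edit, cleaning proceeds:
  F3: a read changed (F7 0->-7) — executes, giving -1.
  C5: a read changed (F7 0->-7; F3 0->-1) — executes, giving -7.
  D11: had never run; runs now, result -1.
  A9: a read changed (C5 0->-7; C5 0->-7) — executes, giving -1.

Note the branch switch — D11 had no cache and runs now for the first time.

Demanding A9 again yields -1.
4 formula cells run: A9, C5, D11, F3.
The nodes whose values change: A9, C5, F3, F7.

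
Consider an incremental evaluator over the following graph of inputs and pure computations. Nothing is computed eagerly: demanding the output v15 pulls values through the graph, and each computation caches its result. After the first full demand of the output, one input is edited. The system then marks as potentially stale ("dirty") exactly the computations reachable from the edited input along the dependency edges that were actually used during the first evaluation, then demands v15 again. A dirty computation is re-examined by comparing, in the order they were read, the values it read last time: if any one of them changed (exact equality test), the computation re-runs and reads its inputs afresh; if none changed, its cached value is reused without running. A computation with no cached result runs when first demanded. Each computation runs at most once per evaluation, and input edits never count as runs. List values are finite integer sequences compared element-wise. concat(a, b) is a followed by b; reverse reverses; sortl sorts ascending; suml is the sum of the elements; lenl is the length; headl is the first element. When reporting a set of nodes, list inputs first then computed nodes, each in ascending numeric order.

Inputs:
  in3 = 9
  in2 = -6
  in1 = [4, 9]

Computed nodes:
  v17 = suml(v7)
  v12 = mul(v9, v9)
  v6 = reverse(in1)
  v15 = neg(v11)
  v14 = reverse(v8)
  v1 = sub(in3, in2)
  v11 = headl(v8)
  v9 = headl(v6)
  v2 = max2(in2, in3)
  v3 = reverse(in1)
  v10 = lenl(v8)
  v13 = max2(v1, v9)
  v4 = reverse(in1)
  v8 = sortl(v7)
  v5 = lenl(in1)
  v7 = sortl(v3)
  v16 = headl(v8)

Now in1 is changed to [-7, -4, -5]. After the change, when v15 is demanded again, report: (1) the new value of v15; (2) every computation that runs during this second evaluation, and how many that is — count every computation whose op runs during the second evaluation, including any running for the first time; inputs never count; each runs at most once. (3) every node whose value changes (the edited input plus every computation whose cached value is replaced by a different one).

v15 now evaluates to 7.
Run set: v3, v7, v8, v11, v15 (5 run).
Changed values: in1, v3, v7, v8, v11, v15.

Initial pass — values computed on the first demand:
  v3 = reverse([4, 9]) = [9, 4]
  v7 = sortl([9, 4]) = [4, 9]
  v8 = sortl([4, 9]) = [4, 9]
  v11 = headl([4, 9]) = 4
  v15 = neg(4) = -4

Second demand — change propagation:
  v3: re-runs because in1 [4, 9]->[-7, -4, -5]; new result [-5, -4, -7].
  v7: re-runs because v3 [9, 4]->[-5, -4, -7]; new result [-7, -5, -4].
  v8: re-runs because v7 [4, 9]->[-7, -5, -4]; new result [-7, -5, -4].
  v11: re-runs because v8 [4, 9]->[-7, -5, -4]; new result -7.
  v15: re-runs because v11 4->-7; new result 7.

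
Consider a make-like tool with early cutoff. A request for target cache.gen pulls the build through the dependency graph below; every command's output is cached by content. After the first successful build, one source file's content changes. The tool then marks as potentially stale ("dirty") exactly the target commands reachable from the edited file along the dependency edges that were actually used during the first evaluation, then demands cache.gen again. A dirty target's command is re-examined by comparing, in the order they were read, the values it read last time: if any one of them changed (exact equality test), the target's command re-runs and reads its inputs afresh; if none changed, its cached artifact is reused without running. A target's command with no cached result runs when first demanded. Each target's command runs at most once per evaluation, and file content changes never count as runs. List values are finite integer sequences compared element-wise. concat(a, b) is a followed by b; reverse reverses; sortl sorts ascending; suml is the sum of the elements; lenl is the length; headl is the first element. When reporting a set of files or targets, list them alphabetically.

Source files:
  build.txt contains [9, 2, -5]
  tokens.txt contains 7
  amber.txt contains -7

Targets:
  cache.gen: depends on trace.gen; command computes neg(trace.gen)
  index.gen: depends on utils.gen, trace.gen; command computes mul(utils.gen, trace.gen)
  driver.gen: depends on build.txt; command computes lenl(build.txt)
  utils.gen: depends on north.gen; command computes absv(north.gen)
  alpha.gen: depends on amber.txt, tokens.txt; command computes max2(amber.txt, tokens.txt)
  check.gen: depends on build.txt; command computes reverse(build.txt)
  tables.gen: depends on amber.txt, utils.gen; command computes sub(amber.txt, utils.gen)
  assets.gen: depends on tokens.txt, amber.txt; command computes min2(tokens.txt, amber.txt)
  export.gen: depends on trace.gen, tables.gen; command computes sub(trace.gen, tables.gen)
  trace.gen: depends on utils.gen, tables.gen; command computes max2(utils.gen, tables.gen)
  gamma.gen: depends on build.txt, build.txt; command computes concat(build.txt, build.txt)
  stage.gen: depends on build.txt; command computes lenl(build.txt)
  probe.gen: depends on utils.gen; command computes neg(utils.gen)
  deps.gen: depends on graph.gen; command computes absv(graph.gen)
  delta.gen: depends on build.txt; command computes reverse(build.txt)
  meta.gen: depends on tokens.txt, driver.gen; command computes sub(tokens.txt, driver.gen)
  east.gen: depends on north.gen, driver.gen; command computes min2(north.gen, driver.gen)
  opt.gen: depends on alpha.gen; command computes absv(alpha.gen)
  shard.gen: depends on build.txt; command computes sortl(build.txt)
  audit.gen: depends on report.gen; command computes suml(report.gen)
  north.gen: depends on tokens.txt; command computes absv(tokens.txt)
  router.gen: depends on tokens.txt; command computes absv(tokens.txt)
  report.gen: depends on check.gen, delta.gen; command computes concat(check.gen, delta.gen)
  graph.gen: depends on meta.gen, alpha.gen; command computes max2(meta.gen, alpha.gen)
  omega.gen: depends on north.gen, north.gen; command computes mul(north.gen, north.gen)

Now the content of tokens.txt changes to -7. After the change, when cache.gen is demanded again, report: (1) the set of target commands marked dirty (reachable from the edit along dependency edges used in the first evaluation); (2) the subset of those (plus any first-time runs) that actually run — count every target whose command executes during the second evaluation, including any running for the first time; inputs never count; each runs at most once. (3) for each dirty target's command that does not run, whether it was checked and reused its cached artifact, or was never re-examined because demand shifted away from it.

The edit dirties: cache.gen, north.gen, tables.gen, trace.gen, utils.gen.
1 target commands run: north.gen.
Cache hits after checking: cache.gen, tables.gen, trace.gen, utils.gen.
Note the absorption at north.gen: it re-runs yet its value is the same, leaving the output's value untouched.

First demand of the output computes:
  north.gen = absv(7) = 7
  utils.gen = absv(7) = 7
  tables.gen = sub(-7, 7) = -14
  trace.gen = max2(7, -14) = 7
  cache.gen = neg(7) = -7

After the edit, cleaning proceeds:
  north.gen: a read changed (tokens.txt 7->-7) — executes, giving 7 — identical to its old value.
  utils.gen: dirty, but its reads are unchanged (north.gen unchanged); cached 7 stands.
  tables.gen: dirty, but its reads are unchanged (amber.txt unchanged, utils.gen unchanged); cached -14 stands.
  trace.gen: dirty, but its reads are unchanged (utils.gen unchanged, tables.gen unchanged); cached 7 stands.
  cache.gen: dirty, but its reads are unchanged (trace.gen unchanged); cached -7 stands.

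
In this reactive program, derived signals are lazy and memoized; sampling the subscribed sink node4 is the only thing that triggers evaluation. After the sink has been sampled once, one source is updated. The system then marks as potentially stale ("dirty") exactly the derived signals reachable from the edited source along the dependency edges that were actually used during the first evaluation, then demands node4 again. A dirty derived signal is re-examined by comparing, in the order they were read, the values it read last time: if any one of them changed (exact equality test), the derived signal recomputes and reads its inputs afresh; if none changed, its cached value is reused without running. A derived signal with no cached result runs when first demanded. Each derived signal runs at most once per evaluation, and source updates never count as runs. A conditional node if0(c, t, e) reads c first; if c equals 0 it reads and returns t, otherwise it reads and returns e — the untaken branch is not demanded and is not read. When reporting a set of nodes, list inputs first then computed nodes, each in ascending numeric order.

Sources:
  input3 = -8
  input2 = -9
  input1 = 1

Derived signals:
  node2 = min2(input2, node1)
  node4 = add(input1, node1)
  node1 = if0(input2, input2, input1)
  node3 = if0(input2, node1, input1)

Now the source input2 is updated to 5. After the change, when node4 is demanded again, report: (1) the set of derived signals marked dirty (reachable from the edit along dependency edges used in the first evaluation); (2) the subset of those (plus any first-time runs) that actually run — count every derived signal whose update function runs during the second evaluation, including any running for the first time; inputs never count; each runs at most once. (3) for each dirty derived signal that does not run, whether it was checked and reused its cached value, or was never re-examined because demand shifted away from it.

First demand of the output computes:
  node1 = if0(input2=-9 -> else branch input1) = 1
  node4 = add(1, 1) = 2

After the edit, cleaning proceeds:
  node1: a read changed (input2 -9->5) — executes, giving 1 — identical to its old value.
  node4: dirty, but its reads are unchanged (input1 unchanged, node1 unchanged); cached 2 stands.

Note the absorption at node1: it re-runs yet its value is the same, leaving the output's value untouched.

The edit dirties: node1, node4.
1 derived signals run: node1.
Cache hits after checking: node4.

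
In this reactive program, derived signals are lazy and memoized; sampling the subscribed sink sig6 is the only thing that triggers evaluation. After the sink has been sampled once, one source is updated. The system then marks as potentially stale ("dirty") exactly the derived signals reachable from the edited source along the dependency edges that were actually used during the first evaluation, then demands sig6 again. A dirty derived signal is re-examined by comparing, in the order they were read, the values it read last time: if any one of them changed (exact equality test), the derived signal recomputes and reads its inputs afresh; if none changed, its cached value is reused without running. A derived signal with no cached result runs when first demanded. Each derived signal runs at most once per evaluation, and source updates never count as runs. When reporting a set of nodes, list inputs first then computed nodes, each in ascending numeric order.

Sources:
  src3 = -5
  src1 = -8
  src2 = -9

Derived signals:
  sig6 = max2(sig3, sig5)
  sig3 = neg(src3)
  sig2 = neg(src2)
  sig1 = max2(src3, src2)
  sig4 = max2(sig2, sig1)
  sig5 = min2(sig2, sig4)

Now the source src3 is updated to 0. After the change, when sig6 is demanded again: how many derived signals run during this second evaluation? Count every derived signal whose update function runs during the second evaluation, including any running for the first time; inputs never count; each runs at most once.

4 derived signals run: sig1, sig3, sig4, sig6.
Note where the cutoff bites: sig5 is checked, finds nothing changed, and keeps its cache.

First demand of the output computes:
  sig1 = max2(-5, -9) = -5
  sig2 = neg(-9) = 9
  sig3 = neg(-5) = 5
  sig4 = max2(9, -5) = 9
  sig5 = min2(9, 9) = 9
  sig6 = max2(5, 9) = 9

After the edit, cleaning proceeds:
  sig1: a read changed (src3 -5->0) — executes, giving 0.
  sig3: a read changed (src3 -5->0) — executes, giving 0.
  sig4: a read changed (sig1 -5->0) — executes, giving 9 — identical to its old value.
  sig5: dirty, but its reads are unchanged (sig2 unchanged, sig4 unchanged); cached 9 stands.
  sig6: a read changed (sig3 5->0) — executes, giving 9 — identical to its old value.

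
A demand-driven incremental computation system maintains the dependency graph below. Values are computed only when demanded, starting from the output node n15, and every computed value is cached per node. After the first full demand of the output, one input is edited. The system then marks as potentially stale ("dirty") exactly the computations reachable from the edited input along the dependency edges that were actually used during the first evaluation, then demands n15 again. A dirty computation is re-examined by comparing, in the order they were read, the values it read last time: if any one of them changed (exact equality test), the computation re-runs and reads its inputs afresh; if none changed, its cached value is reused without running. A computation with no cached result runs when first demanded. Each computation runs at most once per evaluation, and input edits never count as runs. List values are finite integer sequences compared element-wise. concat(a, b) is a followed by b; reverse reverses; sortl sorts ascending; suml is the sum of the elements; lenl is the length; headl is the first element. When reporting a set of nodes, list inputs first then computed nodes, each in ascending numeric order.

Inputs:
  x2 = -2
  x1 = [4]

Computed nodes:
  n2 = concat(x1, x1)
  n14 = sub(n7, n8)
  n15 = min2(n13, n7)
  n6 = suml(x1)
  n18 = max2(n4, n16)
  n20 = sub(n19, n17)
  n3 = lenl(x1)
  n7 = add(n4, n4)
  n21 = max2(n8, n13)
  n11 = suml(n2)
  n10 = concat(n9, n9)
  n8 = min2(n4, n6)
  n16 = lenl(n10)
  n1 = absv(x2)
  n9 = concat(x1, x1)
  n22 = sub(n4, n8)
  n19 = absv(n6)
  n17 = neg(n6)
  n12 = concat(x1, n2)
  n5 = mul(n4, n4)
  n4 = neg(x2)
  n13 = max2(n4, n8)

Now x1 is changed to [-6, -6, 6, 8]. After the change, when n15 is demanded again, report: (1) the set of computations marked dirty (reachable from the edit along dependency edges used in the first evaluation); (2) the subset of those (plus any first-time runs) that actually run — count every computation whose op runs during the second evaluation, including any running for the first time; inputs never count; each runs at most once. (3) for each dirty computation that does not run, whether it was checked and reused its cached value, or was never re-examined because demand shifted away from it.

Marked dirty: n6, n8, n13, n15.
Computations that run: n6, n8 — 2 in total.
Checked but reused from cache: n13, n15.
Key observation: the change is absorbed at n8 — it re-runs but produces the same value, and the output's value is unchanged.

First evaluation (everything demanded from the output):
  n4 = neg(-2) = 2
  n6 = suml([4]) = 4
  n7 = add(2, 2) = 4
  n8 = min2(2, 4) = 2
  n13 = max2(2, 2) = 2
  n15 = min2(2, 4) = 2

Propagation after the edit:
  n6: runs — x1 [4]->[-6, -6, 6, 8]; result 2.
  n8: runs — n6 4->2; result 2 (same value as before).
  n13: checked — values it read are unchanged (n4 unchanged, n8 unchanged); reused cached 2 without running.
  n15: checked — values it read are unchanged (n13 unchanged, n7 unchanged); reused cached 2 without running.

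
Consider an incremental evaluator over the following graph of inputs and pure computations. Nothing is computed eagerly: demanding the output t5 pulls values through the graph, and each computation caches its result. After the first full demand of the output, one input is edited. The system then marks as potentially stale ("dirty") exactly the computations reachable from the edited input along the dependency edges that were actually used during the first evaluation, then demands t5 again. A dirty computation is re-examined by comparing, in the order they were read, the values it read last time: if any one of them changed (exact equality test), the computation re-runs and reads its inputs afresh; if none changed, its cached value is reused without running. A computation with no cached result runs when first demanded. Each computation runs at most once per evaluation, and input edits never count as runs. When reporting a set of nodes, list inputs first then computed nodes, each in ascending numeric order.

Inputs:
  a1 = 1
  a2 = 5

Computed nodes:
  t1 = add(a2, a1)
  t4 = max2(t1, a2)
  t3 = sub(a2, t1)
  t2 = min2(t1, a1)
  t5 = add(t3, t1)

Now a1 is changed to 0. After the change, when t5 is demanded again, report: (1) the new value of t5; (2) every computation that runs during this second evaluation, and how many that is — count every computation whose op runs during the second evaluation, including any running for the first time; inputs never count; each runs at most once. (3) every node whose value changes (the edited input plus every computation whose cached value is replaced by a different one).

Initial pass — values computed on the first demand:
  t1 = add(5, 1) = 6
  t3 = sub(5, 6) = -1
  t5 = add(-1, 6) = 5

Second demand — change propagation:
  t1: re-runs because a1 1->0; new result 5.
  t3: re-runs because t1 6->5; new result 0.
  t5: re-runs because t3 -1->0; t1 6->5; new result 5 (unchanged).

t5 now evaluates to 5.
Run set: t1, t3, t5 (3 run).
Changed values: a1, t1, t3.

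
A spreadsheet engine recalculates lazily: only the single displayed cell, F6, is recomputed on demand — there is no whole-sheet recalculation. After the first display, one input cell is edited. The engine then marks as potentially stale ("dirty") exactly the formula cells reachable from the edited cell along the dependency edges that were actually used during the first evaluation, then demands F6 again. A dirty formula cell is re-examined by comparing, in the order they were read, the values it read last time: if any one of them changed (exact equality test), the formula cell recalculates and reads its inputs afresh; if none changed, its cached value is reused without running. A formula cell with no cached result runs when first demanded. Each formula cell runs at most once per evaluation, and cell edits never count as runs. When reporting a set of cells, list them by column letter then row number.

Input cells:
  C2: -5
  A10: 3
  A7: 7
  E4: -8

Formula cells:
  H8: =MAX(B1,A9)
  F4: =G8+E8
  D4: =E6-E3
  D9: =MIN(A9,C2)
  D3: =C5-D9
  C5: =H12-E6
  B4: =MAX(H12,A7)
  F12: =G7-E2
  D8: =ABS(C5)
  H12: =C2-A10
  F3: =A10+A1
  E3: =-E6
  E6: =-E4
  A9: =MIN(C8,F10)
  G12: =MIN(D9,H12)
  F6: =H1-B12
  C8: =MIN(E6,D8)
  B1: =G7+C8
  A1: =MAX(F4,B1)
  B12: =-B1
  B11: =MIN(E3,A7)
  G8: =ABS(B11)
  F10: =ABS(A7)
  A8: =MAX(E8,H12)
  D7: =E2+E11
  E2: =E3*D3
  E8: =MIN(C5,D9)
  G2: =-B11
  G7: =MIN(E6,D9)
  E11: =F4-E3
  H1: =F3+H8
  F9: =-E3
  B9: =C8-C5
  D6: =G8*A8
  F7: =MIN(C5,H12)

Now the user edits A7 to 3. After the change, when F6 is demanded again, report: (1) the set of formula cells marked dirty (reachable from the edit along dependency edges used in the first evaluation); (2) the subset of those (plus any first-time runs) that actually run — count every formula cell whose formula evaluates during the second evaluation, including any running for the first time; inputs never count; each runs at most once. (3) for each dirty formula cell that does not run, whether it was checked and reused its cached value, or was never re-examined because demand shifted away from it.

Marked dirty: A1, A9, B1, B11, B12, D9, E8, F3, F4, F6, F10, G7, G8, H1, H8.
Formula cells that run: A9, B11, D9, F6, F10, H1, H8 — 7 in total.
Checked but reused from cache: A1, B1, B12, E8, F3, F4, G7, G8.
Key observation: the cutoff stops propagation at G7 — its inputs' values are unchanged, so it reuses its cache.

First evaluation (everything demanded from the output):
  E6 = -(-8) = 8
  E3 = -(8) = -8
  B11 = MIN(-8, 7) = -8
  F10 = ABS(7) = 7
  G8 = ABS(-8) = 8
  H12 = -5 - 3 = -8
  C5 = -8 - 8 = -16
  D8 = ABS(-16) = 16
  C8 = MIN(8, 16) = 8
  A9 = MIN(8, 7) = 7
  D9 = MIN(7, -5) = -5
  E8 = MIN(-16, -5) = -16
  F4 = 8 + -16 = -8
  G7 = MIN(8, -5) = -5
  B1 = -5 + 8 = 3
  A1 = MAX(-8, 3) = 3
  B12 = -(3) = -3
  F3 = 3 + 3 = 6
  H8 = MAX(3, 7) = 7
  H1 = 6 + 7 = 13
  F6 = 13 - -3 = 16

Propagation after the edit:
  B11: runs — A7 7->3; result -8 (same value as before).
  F10: runs — A7 7->3; result 3.
  A9: runs — F10 7->3; result 3.
  D9: runs — A9 7->3; result -5 (same value as before).
  E8: checked — values it read are unchanged (C5 unchanged, D9 unchanged); reused cached -16 without running.
  G7: checked — values it read are unchanged (E6 unchanged, D9 unchanged); reused cached -5 without running.
  B1: checked — values it read are unchanged (G7 unchanged, C8 unchanged); reused cached 3 without running.
  B12: checked — values it read are unchanged (B1 unchanged); reused cached -3 without running.
  G8: checked — values it read are unchanged (B11 unchanged); reused cached 8 without running.
  F4: checked — values it read are unchanged (G8 unchanged, E8 unchanged); reused cached -8 without running.
  A1: checked — values it read are unchanged (F4 unchanged, B1 unchanged); reused cached 3 without running.
  F3: checked — values it read are unchanged (A10 unchanged, A1 unchanged); reused cached 6 without running.
  H8: runs — A9 7->3; result 3.
  H1: runs — H8 7->3; result 9.
  F6: runs — H1 13->9; result 12.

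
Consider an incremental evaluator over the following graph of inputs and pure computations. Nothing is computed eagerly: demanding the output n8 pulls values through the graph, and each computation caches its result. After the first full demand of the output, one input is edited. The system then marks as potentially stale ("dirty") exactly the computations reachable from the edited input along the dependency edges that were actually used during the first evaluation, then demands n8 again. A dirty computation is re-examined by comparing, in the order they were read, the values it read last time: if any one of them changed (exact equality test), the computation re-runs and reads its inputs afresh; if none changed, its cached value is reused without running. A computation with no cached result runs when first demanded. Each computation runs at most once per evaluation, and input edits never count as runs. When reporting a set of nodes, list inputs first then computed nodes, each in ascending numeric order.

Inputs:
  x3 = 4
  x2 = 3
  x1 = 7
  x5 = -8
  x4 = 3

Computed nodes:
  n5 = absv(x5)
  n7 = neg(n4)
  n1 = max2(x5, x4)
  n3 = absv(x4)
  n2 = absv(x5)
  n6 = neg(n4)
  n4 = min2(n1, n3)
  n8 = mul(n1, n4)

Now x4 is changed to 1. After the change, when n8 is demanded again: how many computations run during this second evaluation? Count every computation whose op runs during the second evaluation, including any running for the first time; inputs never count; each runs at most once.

Initial pass — values computed on the first demand:
  n1 = max2(-8, 3) = 3
  n3 = absv(3) = 3
  n4 = min2(3, 3) = 3
  n8 = mul(3, 3) = 9

Second demand — change propagation:
  n1: re-runs because x4 3->1; new result 1.
  n3: re-runs because x4 3->1; new result 1.
  n4: re-runs because n1 3->1; n3 3->1; new result 1.
  n8: re-runs because n1 3->1; n4 3->1; new result 1.

Run set: n1, n3, n4, n8 (4 run).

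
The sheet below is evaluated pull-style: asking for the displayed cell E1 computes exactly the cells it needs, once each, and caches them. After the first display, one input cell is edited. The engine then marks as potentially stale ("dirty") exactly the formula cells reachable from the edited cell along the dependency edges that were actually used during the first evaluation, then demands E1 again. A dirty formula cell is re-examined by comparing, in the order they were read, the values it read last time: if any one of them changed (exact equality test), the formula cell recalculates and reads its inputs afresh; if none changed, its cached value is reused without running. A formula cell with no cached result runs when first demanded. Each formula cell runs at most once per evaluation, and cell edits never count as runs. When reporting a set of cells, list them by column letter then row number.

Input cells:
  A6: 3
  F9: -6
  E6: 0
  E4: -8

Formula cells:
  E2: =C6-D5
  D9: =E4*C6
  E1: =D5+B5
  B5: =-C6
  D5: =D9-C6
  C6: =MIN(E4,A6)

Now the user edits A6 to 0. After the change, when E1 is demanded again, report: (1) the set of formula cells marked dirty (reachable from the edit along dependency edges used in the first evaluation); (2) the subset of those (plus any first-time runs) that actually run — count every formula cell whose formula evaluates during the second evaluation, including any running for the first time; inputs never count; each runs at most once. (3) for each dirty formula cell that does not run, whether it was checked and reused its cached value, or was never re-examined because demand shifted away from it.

First demand of the output computes:
  C6 = MIN(-8, 3) = -8
  B5 = -(-8) = 8
  D9 = -8 * -8 = 64
  D5 = 64 - -8 = 72
  E1 = 72 + 8 = 80

After the edit, cleaning proceeds:
  C6: a read changed (A6 3->0) — executes, giving -8 — identical to its old value.
  B5: dirty, but its reads are unchanged (C6 unchanged); cached 8 stands.
  D9: dirty, but its reads are unchanged (E4 unchanged, C6 unchanged); cached 64 stands.
  D5: dirty, but its reads are unchanged (D9 unchanged, C6 unchanged); cached 72 stands.
  E1: dirty, but its reads are unchanged (D5 unchanged, B5 unchanged); cached 80 stands.

Note the absorption at C6: it re-runs yet its value is the same, leaving the output's value untouched.

The edit dirties: B5, C6, D5, D9, E1.
1 formula cells run: C6.
Cache hits after checking: B5, D5, D9, E1.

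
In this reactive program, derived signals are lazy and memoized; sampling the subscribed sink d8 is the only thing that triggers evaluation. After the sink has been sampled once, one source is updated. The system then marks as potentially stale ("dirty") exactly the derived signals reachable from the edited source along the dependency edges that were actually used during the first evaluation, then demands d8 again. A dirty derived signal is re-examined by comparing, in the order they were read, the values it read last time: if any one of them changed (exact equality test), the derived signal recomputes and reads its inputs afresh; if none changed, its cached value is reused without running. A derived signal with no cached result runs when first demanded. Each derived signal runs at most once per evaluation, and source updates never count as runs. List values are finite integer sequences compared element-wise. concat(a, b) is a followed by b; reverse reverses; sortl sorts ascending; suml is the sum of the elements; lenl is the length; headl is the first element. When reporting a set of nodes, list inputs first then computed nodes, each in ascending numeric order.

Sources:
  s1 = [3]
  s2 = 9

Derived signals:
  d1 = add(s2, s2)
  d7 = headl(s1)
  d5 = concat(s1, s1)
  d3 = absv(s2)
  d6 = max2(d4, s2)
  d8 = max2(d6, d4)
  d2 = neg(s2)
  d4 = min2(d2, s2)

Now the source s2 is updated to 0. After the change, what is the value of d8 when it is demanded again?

Demanding d8 again yields 0.

First demand of the output computes:
  d2 = neg(9) = -9
  d4 = min2(-9, 9) = -9
  d6 = max2(-9, 9) = 9
  d8 = max2(9, -9) = 9

After the edit, cleaning proceeds:
  d2: a read changed (s2 9->0) — executes, giving 0.
  d4: a read changed (d2 -9->0; s2 9->0) — executes, giving 0.
  d6: a read changed (d4 -9->0; s2 9->0) — executes, giving 0.
  d8: a read changed (d6 9->0; d4 -9->0) — executes, giving 0.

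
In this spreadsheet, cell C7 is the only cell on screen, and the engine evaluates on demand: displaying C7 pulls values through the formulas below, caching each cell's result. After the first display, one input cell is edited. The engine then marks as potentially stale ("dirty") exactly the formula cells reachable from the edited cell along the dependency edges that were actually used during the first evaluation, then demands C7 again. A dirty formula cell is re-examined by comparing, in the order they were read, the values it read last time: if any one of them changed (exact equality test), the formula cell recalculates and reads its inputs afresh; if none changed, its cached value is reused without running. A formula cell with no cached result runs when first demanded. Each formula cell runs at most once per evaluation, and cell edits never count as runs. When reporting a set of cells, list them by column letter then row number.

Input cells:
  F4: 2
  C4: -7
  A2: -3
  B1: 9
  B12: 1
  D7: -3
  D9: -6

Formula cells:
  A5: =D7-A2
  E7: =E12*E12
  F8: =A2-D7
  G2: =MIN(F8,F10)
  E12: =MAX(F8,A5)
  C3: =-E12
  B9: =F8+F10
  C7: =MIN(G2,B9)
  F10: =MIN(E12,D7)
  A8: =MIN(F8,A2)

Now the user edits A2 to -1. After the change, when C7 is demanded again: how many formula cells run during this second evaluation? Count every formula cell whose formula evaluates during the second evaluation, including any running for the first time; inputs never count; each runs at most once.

Run set: A5, B9, C7, E12, F8, F10, G2 (7 run).

Initial pass — values computed on the first demand:
  A5 = -3 - -3 = 0
  F8 = -3 - -3 = 0
  E12 = MAX(0, 0) = 0
  F10 = MIN(0, -3) = -3
  B9 = 0 + -3 = -3
  G2 = MIN(0, -3) = -3
  C7 = MIN(-3, -3) = -3

Second demand — change propagation:
  A5: re-runs because A2 -3->-1; new result -2.
  F8: re-runs because A2 -3->-1; new result 2.
  E12: re-runs because F8 0->2; A5 0->-2; new result 2.
  F10: re-runs because E12 0->2; new result -3 (unchanged).
  B9: re-runs because F8 0->2; new result -1.
  G2: re-runs because F8 0->2; new result -3 (unchanged).
  C7: re-runs because B9 -3->-1; new result -3 (unchanged).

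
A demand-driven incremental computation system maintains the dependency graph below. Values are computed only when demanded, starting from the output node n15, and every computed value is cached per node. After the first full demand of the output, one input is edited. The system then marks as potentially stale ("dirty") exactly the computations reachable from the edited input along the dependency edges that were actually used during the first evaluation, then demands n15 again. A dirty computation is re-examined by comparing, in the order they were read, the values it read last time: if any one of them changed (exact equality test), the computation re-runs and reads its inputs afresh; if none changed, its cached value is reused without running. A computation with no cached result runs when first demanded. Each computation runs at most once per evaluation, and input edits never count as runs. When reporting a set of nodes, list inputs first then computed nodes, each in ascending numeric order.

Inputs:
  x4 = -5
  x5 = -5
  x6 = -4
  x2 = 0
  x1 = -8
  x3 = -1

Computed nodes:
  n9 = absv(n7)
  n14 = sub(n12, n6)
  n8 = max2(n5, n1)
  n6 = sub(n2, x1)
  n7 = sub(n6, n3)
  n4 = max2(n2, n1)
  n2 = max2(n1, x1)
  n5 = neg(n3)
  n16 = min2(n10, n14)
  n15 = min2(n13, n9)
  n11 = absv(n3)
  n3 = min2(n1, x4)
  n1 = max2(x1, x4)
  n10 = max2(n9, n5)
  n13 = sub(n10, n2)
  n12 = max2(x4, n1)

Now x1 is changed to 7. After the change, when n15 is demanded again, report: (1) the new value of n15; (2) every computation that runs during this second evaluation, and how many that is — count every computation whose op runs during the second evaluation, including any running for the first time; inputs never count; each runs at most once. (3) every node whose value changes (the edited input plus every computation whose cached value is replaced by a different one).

First evaluation (everything demanded from the output):
  n1 = max2(-8, -5) = -5
  n2 = max2(-5, -8) = -5
  n3 = min2(-5, -5) = -5
  n5 = neg(-5) = 5
  n6 = sub(-5, -8) = 3
  n7 = sub(3, -5) = 8
  n9 = absv(8) = 8
  n10 = max2(8, 5) = 8
  n13 = sub(8, -5) = 13
  n15 = min2(13, 8) = 8

Propagation after the edit:
  n1: runs — x1 -8->7; result 7.
  n2: runs — n1 -5->7; x1 -8->7; result 7.
  n3: runs — n1 -5->7; result -5 (same value as before).
  n5: checked — values it read are unchanged (n3 unchanged); reused cached 5 without running.
  n6: runs — n2 -5->7; x1 -8->7; result 0.
  n7: runs — n6 3->0; result 5.
  n9: runs — n7 8->5; result 5.
  n10: runs — n9 8->5; result 5.
  n13: runs — n10 8->5; n2 -5->7; result -2.
  n15: runs — n13 13->-2; n9 8->5; result -2.

Key observation: the cutoff stops propagation at n5 — its inputs' values are unchanged, so it reuses its cache.

New value of n15: -2.
Computations that run: n1, n2, n3, n6, n7, n9, n10, n13, n15 — 9 in total.
Values that change: x1, n1, n2, n6, n7, n9, n10, n13, n15.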